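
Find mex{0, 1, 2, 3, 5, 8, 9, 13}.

4

The values 0, 1, 2, 3 are all present; 4 is the first non-negative integer missing from the set.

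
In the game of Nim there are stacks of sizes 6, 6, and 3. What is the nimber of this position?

Nim-sum: 6 ⊕ 6 ⊕ 3 = 3.

3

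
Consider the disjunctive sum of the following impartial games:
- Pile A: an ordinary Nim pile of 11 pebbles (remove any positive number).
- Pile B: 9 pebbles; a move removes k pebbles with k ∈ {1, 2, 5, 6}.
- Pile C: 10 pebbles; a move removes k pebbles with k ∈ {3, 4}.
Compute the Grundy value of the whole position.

8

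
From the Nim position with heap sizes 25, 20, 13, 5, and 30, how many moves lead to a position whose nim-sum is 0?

3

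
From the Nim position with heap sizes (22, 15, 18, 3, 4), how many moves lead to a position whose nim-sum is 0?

Bitwise XOR of the heap sizes:
  10110  (22)
  01111  (15)
  10010  (18)
  00011  (3)
  00100  (4)
  -----
  01100  (12)
The overall nim-sum is X = 12. A heap of size p has a winning move iff p XOR X < p (reduce it to p XOR X).
  22: 22 XOR 12 = 26 ≥ 22 — no move.
  15: 15 XOR 12 = 3 < 15 — winning move (to 3).
  18: 18 XOR 12 = 30 ≥ 18 — no move.
  3: 3 XOR 12 = 15 ≥ 3 — no move.
  4: 4 XOR 12 = 8 ≥ 4 — no move.
That gives 1 winning move.

1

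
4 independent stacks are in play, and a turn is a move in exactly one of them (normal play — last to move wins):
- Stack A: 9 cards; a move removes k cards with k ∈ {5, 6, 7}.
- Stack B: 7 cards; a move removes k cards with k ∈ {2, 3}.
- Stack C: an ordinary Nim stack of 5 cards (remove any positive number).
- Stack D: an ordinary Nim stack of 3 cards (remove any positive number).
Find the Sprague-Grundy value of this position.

6

For stack A, compute g(0), g(1), … with moves {5, 6, 7}:
g(0) = mex{} = 0
g(1) = mex{} = 0
g(2) = mex{} = 0
g(3) = mex{} = 0
g(4) = mex{} = 0
g(5) = mex{0} = 1
g(6) = mex{0} = 1
g(7) = mex{0} = 1
g(8) = mex{0} = 1
g(9) = mex{0} = 1
So g(9) = 1.
Grundy values for stack B (subtraction set {2, 3}):
k:     0  1  2  3  4  5  6  7
g(k):  0  0  1  1  2  0  0  1
So g(7) = 1.
Stack C is a plain Nim stack of size 5, so its Grundy value is 5.
Stack D is a plain Nim stack of size 3, so its Grundy value is 3.
By the Sprague-Grundy theorem, the Grundy value of a sum of independent games is the XOR of the component values.
Combined value = 1 XOR 1 XOR 5 XOR 3 = 6.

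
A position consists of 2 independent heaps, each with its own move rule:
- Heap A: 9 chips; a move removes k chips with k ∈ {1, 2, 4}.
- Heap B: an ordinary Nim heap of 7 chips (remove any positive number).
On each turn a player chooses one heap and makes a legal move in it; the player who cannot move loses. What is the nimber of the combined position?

7

Grundy values for heap A (subtraction set {1, 2, 4}):
g(0) = mex{} = 0
g(1) = mex{0} = 1
g(2) = mex{0,1} = 2
g(3) = mex{1,2} = 0
g(4) = mex{0,2} = 1
g(5) = mex{0,1} = 2
g(6) = mex{1,2} = 0
g(7) = mex{0,2} = 1
g(8) = mex{0,1} = 2
g(9) = mex{1,2} = 0
So g(9) = 0.
Heap B is a plain Nim heap of size 7, so its Grundy value is 7.
The value of a disjunctive sum is the nim-sum of the parts.
Combined value = 0 XOR 7 = 7.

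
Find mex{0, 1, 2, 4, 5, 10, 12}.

The values 0, 1, 2 are all present; 3 is the first non-negative integer missing from the set.

3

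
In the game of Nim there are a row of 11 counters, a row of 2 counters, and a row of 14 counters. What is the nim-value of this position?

Compute the nim-sum pairwise:
11 ⊕ 2 = 9
9 ⊕ 14 = 7

7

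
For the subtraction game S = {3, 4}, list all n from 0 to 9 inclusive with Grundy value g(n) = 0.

0, 1, 2, 7, 8, 9

Build the Grundy sequence with g(k) = mex{g(k−s) : s ∈ {3, 4}, s ≤ k}:
k:     0  1  2  3  4  5  6  7  8  9
g(k):  0  0  0  1  1  1  2  0  0  0
The P-positions (g = 0) in 0..9 are 0, 1, 2, 7, 8, 9.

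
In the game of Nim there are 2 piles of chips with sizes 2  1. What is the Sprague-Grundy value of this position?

Bitwise XOR of the heap sizes:
  10  (2)
  01  (1)
  --
  11  (3)

3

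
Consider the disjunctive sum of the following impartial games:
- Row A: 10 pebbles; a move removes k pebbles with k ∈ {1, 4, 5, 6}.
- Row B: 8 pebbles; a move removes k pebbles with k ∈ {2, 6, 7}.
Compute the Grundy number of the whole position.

3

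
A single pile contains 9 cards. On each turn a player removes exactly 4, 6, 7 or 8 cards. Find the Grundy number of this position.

Build the Grundy sequence with g(k) = mex{g(k−s) : s ∈ {4, 6, 7, 8}, s ≤ k}:
k:     0  1  2  3  4  5  6  7  8  9
g(k):  0  0  0  0  1  1  1  1  2  2
So g(9) = 2.

2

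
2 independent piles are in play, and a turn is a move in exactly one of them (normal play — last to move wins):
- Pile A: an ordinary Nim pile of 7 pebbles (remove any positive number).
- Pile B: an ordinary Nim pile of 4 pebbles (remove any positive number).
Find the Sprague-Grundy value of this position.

3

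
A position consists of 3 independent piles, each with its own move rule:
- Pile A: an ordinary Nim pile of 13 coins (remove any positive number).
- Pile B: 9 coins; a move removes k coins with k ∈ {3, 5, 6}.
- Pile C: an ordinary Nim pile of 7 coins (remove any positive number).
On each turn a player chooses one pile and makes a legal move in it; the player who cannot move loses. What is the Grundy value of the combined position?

Pile A is a plain Nim pile of size 13, so its Grundy value is 13.
For pile B, compute g(0), g(1), … with moves {3, 5, 6}:
g(0) = mex{} = 0
g(1) = mex{} = 0
g(2) = mex{} = 0
g(3) = mex{0} = 1
g(4) = mex{0} = 1
g(5) = mex{0} = 1
g(6) = mex{0,1} = 2
g(7) = mex{0,1} = 2
g(8) = mex{0,1} = 2
g(9) = mex{1,2} = 0
So g(9) = 0.
Pile C is a plain Nim pile of size 7, so its Grundy value is 7.
The value of a disjunctive sum is the nim-sum of the parts.
Combined value = 13 XOR 0 XOR 7 = 10.

10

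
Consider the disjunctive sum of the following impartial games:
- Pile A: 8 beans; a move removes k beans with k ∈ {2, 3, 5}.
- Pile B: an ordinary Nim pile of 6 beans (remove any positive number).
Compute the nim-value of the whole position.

6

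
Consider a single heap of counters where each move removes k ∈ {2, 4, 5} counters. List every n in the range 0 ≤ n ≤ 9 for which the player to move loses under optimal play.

Grundy values for subtraction set {2, 4, 5}:
k:     0  1  2  3  4  5  6  7  8  9
g(k):  0  0  1  1  2  2  3  0  0  1
The P-positions (g = 0) in 0..9 are 0, 1, 7, 8.

0, 1, 7, 8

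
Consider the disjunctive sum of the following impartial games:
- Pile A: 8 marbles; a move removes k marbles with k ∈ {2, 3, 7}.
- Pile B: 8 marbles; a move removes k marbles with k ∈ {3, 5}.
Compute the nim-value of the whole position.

1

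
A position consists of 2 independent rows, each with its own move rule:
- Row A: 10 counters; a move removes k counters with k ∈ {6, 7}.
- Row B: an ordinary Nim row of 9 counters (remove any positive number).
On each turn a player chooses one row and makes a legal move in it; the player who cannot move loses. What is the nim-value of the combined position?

Build the Grundy sequence for row A with g(k) = mex{g(k−s) : s ∈ {6, 7}, s ≤ k}:
g(0) = mex{} = 0
g(1) = mex{} = 0
g(2) = mex{} = 0
g(3) = mex{} = 0
g(4) = mex{} = 0
g(5) = mex{} = 0
g(6) = mex{0} = 1
g(7) = mex{0} = 1
g(8) = mex{0} = 1
g(9) = mex{0} = 1
g(10) = mex{0} = 1
So g(10) = 1.
Row B is a plain Nim row of size 9, so its Grundy value is 9.
The value of a disjunctive sum is the nim-sum of the parts.
Combined value = 1 XOR 9 = 8.

8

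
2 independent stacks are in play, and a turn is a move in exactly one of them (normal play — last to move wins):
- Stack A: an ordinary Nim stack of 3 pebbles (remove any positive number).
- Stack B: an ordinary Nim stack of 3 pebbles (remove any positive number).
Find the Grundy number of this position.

Stack A is a plain Nim stack of size 3, so its Grundy value is 3.
Stack B is a plain Nim stack of size 3, so its Grundy value is 3.
By the Sprague-Grundy theorem, the Grundy value of a sum of independent games is the XOR of the component values.
Combined value = 3 XOR 3 = 0.

0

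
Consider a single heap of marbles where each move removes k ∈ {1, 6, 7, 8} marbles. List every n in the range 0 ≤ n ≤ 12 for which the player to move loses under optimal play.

0, 2, 4

Grundy values for subtraction set {1, 6, 7, 8}:
k:     0  1  2  3  4  5  6  7  8  9 10 11 12
g(k):  0  1  0  1  0  1  2  3  2  3  2  3  4
The P-positions (g = 0) in 0..12 are 0, 2, 4.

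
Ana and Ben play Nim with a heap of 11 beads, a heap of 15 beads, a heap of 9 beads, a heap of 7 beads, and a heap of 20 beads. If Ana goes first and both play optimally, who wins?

Ana wins

Compute the nim-sum pairwise:
11 XOR 15 = 4
4 XOR 9 = 13
13 XOR 7 = 10
10 XOR 20 = 30
The nim-sum is 30 ≠ 0, so this is an N-position: the player to move can win; Ana has a winning move.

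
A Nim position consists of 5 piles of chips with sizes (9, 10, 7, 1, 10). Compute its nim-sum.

15

Nim-sum: 9 ⊕ 10 ⊕ 7 ⊕ 1 ⊕ 10 = 15.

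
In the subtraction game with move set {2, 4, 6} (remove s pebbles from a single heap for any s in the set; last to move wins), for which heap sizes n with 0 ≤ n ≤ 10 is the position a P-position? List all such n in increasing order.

Build the Grundy sequence with g(k) = mex{g(k−s) : s ∈ {2, 4, 6}, s ≤ k}:
g(0) = mex{} = 0
g(1) = mex{} = 0
g(2) = mex{0} = 1
g(3) = mex{0} = 1
g(4) = mex{0,1} = 2
g(5) = mex{0,1} = 2
g(6) = mex{0,1,2} = 3
g(7) = mex{0,1,2} = 3
g(8) = mex{1,2,3} = 0
g(9) = mex{1,2,3} = 0
g(10) = mex{0,2,3} = 1
The P-positions (g = 0) in 0..10 are 0, 1, 8, 9.

0, 1, 8, 9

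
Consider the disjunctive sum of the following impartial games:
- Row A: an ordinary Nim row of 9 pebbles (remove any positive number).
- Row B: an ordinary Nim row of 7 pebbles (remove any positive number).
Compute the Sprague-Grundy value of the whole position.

14

Row A is a plain Nim row of size 9, so its Grundy value is 9.
Row B is a plain Nim row of size 7, so its Grundy value is 7.
By the Sprague-Grundy theorem, the Grundy value of a sum of independent games is the XOR of the component values.
Combined value = 9 ⊕ 7 = 14.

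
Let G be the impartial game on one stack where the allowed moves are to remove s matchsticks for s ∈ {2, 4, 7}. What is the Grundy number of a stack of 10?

Build the Grundy sequence with g(k) = mex{g(k−s) : s ∈ {2, 4, 7}, s ≤ k}:
g(0) = mex{} = 0
g(1) = mex{} = 0
g(2) = mex{0} = 1
g(3) = mex{0} = 1
g(4) = mex{0,1} = 2
g(5) = mex{0,1} = 2
g(6) = mex{1,2} = 0
g(7) = mex{0,1,2} = 3
g(8) = mex{0,2} = 1
g(9) = mex{1,2,3} = 0
g(10) = mex{0,1} = 2
So g(10) = 2.

2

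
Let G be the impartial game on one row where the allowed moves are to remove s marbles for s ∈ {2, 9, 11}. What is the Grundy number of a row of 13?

2

Compute g(0), g(1), … for moves {2, 9, 11}:
k:     0  1  2  3  4  5  6  7  8  9 10 11 12 13
g(k):  0  0  1  1  0  0  1  1  0  2  1  3  2  2
So g(13) = 2.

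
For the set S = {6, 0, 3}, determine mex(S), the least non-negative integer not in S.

1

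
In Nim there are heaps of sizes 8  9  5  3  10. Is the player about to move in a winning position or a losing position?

Nim-sum: 8 ⊕ 9 ⊕ 5 ⊕ 3 ⊕ 10 = 13.
The nim-sum is 13 ≠ 0, so this is an N-position: the player to move can win.

Winning position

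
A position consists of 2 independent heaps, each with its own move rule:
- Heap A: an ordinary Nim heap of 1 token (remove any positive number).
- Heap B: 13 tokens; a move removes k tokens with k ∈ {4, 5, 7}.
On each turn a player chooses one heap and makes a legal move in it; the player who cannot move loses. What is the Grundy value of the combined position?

1

Heap A is a plain Nim heap of size 1, so its Grundy value is 1.
Build the Grundy sequence for heap B with g(k) = mex{g(k−s) : s ∈ {4, 5, 7}, s ≤ k}:
k:     0  1  2  3  4  5  6  7  8  9 10 11 12 13
g(k):  0  0  0  0  1  1  1  1  2  2  2  0  0  0
So g(13) = 0.
The value of a disjunctive sum is the nim-sum of the parts.
Combined value = 1 ⊕ 0 = 1.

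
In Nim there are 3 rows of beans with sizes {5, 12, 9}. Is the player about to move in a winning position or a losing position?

Losing position

Compute the nim-sum pairwise:
5 XOR 12 = 9
9 XOR 9 = 0
The nim-sum is 0, so this is a P-position: the player to move is in a losing position under optimal play.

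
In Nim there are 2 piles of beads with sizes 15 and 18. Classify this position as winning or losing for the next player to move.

Winning position

Nim-sum: 15 ^ 18 = 29.
The nim-sum is 29 ≠ 0, so this is an N-position: the player to move can win.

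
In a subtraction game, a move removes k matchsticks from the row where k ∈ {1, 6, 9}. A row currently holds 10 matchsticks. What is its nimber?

Build the Grundy sequence with g(k) = mex{g(k−s) : s ∈ {1, 6, 9}, s ≤ k}:
k:     0  1  2  3  4  5  6  7  8  9 10
g(k):  0  1  0  1  0  1  2  0  1  2  3
So g(10) = 3.

3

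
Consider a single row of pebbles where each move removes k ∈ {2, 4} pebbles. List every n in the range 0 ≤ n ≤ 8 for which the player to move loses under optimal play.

0, 1, 6, 7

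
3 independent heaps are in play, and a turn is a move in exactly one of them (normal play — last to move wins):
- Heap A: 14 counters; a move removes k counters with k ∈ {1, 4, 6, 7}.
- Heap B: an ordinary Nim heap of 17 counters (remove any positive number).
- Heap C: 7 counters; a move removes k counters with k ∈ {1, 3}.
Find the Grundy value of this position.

Grundy values for heap A (subtraction set {1, 4, 6, 7}):
g(0) = mex{} = 0
g(1) = mex{0} = 1
g(2) = mex{1} = 0
g(3) = mex{0} = 1
g(4) = mex{0,1} = 2
g(5) = mex{1,2} = 0
g(6) = mex{0} = 1
g(7) = mex{0,1} = 2
g(8) = mex{0,1,2} = 3
g(9) = mex{0,1,3} = 2
g(10) = mex{1,2} = 0
g(11) = mex{0,2} = 1
g(12) = mex{0,1,3} = 2
g(13) = mex{1,2} = 0
g(14) = mex{0,2,3} = 1
So g(14) = 1.
Heap B is a plain Nim heap of size 17, so its Grundy value is 17.
Grundy values for heap C (subtraction set {1, 3}):
k:     0  1  2  3  4  5  6  7
g(k):  0  1  0  1  0  1  0  1
So g(7) = 1.
The value of a disjunctive sum is the nim-sum of the parts.
Combined value = 1 XOR 17 XOR 1 = 17.

17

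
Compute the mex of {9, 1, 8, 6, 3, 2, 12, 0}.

4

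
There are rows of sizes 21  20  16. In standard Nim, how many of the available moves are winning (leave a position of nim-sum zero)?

Compute the nim-sum pairwise:
21 ^ 20 = 1
1 ^ 16 = 17
The overall nim-sum is X = 17. A row of size p has a winning move iff p XOR X < p (reduce it to p XOR X).
  21: 21 XOR 17 = 4 < 21 — winning move (to 4).
  20: 20 XOR 17 = 5 < 20 — winning move (to 5).
  16: 16 XOR 17 = 1 < 16 — winning move (to 1).
That gives 3 winning moves.

3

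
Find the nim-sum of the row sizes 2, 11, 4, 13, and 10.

Nim-sum: 2 ⊕ 11 ⊕ 4 ⊕ 13 ⊕ 10 = 10.

10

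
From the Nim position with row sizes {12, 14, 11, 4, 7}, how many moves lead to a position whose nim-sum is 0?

Write each in binary and XOR column by column:
  1100  (12)
  1110  (14)
  1011  (11)
  0100  (4)
  0111  (7)
  ----
  1010  (10)
The overall nim-sum is X = 10. A row of size p has a winning move iff p XOR X < p (reduce it to p XOR X).
  12: 12 XOR 10 = 6 < 12 — winning move (to 6).
  14: 14 XOR 10 = 4 < 14 — winning move (to 4).
  11: 11 XOR 10 = 1 < 11 — winning move (to 1).
  4: 4 XOR 10 = 14 ≥ 4 — no move.
  7: 7 XOR 10 = 13 ≥ 7 — no move.
That gives 3 winning moves.

3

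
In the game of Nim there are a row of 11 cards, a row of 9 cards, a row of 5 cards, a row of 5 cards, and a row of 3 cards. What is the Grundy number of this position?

Compute the nim-sum pairwise:
11 ^ 9 = 2
2 ^ 5 = 7
7 ^ 5 = 2
2 ^ 3 = 1

1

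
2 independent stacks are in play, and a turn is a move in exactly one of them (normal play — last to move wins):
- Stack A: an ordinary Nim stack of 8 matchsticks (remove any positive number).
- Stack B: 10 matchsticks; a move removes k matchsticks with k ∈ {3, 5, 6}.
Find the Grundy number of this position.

Stack A is a plain Nim stack of size 8, so its Grundy value is 8.
Grundy values for stack B (subtraction set {3, 5, 6}):
g(0) = mex{} = 0
g(1) = mex{} = 0
g(2) = mex{} = 0
g(3) = mex{0} = 1
g(4) = mex{0} = 1
g(5) = mex{0} = 1
g(6) = mex{0,1} = 2
g(7) = mex{0,1} = 2
g(8) = mex{0,1} = 2
g(9) = mex{1,2} = 0
g(10) = mex{1,2} = 0
So g(10) = 0.
The value of a disjunctive sum is the nim-sum of the parts.
Combined value = 8 ⊕ 0 = 8.

8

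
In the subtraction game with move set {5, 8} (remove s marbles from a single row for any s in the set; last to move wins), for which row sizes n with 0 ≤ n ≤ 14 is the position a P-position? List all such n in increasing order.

0, 1, 2, 3, 4, 13, 14

Build the Grundy sequence with g(k) = mex{g(k−s) : s ∈ {5, 8}, s ≤ k}:
k:     0  1  2  3  4  5  6  7  8  9 10 11 12 13 14
g(k):  0  0  0  0  0  1  1  1  1  1  2  2  2  0  0
The P-positions (g = 0) in 0..14 are 0, 1, 2, 3, 4, 13, 14.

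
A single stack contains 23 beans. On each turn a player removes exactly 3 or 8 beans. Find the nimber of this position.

0

Compute g(0), g(1), … for moves {3, 8}:
k:     0  1  2  3  4  5  6  7  8  9 10 11 12 13 14 15 16 17 18 19 20 21 22 23
g(k):  0  0  0  1  1  1  0  0  2  1  1  0  0  0  1  1  1  0  0  2  1  1  0  0
So g(23) = 0.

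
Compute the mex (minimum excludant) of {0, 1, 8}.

2

The values 0, 1 are all present; 2 is the first non-negative integer missing from the set.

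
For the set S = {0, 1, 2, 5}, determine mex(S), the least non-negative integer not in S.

3

The values 0, 1, 2 are all present; 3 is the first non-negative integer missing from the set.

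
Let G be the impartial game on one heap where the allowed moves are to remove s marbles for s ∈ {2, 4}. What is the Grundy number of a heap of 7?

0

Grundy values for subtraction set {2, 4}:
g(0) = mex{} = 0
g(1) = mex{} = 0
g(2) = mex{0} = 1
g(3) = mex{0} = 1
g(4) = mex{0,1} = 2
g(5) = mex{0,1} = 2
g(6) = mex{1,2} = 0
g(7) = mex{1,2} = 0
So g(7) = 0.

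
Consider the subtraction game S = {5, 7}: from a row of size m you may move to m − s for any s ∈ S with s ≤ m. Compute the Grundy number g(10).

Build the Grundy sequence with g(k) = mex{g(k−s) : s ∈ {5, 7}, s ≤ k}:
g(0) = mex{} = 0
g(1) = mex{} = 0
g(2) = mex{} = 0
g(3) = mex{} = 0
g(4) = mex{} = 0
g(5) = mex{0} = 1
g(6) = mex{0} = 1
g(7) = mex{0} = 1
g(8) = mex{0} = 1
g(9) = mex{0} = 1
g(10) = mex{0,1} = 2
So g(10) = 2.

2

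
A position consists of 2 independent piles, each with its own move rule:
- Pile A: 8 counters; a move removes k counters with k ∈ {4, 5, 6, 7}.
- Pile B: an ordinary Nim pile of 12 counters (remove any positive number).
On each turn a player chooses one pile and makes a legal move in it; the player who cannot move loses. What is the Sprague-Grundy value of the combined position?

14

Grundy values for pile A (subtraction set {4, 5, 6, 7}):
k:     0  1  2  3  4  5  6  7  8
g(k):  0  0  0  0  1  1  1  1  2
So g(8) = 2.
Pile B is a plain Nim pile of size 12, so its Grundy value is 12.
By the Sprague-Grundy theorem, the Grundy value of a sum of independent games is the XOR of the component values.
Combined value = 2 XOR 12 = 14.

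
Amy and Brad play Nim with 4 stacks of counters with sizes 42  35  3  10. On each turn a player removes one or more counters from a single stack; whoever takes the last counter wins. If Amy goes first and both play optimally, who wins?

Brad wins

Nim-sum: 42 ^ 35 ^ 3 ^ 10 = 0.
The nim-sum is 0, so this is a P-position: the player to move is in a losing position under optimal play; Amy is about to move from it and so loses — Brad wins.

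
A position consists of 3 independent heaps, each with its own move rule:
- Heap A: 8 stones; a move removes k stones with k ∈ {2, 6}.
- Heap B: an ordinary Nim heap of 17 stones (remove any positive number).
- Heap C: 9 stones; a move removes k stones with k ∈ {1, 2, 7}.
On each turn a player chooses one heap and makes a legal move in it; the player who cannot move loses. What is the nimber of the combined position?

17

For heap A, compute g(0), g(1), … with moves {2, 6}:
g(0) = mex{} = 0
g(1) = mex{} = 0
g(2) = mex{0} = 1
g(3) = mex{0} = 1
g(4) = mex{1} = 0
g(5) = mex{1} = 0
g(6) = mex{0} = 1
g(7) = mex{0} = 1
g(8) = mex{1} = 0
So g(8) = 0.
Heap B is a plain Nim heap of size 17, so its Grundy value is 17.
For heap C, compute g(0), g(1), … with moves {1, 2, 7}:
g(0) = mex{} = 0
g(1) = mex{0} = 1
g(2) = mex{0,1} = 2
g(3) = mex{1,2} = 0
g(4) = mex{0,2} = 1
g(5) = mex{0,1} = 2
g(6) = mex{1,2} = 0
g(7) = mex{0,2} = 1
g(8) = mex{0,1} = 2
g(9) = mex{1,2} = 0
So g(9) = 0.
The value of a disjunctive sum is the nim-sum of the parts.
Combined value = 0 XOR 17 XOR 0 = 17.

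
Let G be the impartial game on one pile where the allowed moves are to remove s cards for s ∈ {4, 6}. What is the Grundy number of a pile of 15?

1

Compute g(0), g(1), … for moves {4, 6}:
k:     0  1  2  3  4  5  6  7  8  9 10 11 12 13 14 15
g(k):  0  0  0  0  1  1  1  1  2  2  0  0  0  0  1  1
So g(15) = 1.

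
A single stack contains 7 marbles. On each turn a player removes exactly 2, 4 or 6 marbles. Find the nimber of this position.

3

Grundy values for subtraction set {2, 4, 6}:
k:     0  1  2  3  4  5  6  7
g(k):  0  0  1  1  2  2  3  3
So g(7) = 3.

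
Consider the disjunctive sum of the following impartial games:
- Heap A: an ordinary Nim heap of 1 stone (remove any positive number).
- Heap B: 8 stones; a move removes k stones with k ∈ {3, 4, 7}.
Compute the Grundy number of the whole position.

3

Heap A is a plain Nim heap of size 1, so its Grundy value is 1.
For heap B, compute g(0), g(1), … with moves {3, 4, 7}:
k:     0  1  2  3  4  5  6  7  8
g(k):  0  0  0  1  1  1  2  2  2
So g(8) = 2.
By the Sprague-Grundy theorem, the Grundy value of a sum of independent games is the XOR of the component values.
Combined value = 1 ⊕ 2 = 3.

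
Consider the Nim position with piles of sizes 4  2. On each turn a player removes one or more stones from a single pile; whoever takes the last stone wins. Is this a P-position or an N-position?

N-position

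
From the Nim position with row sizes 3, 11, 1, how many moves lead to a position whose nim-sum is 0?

1

Nim-sum: 3 ^ 11 ^ 1 = 9.
The overall nim-sum is X = 9. A row of size p has a winning move iff p XOR X < p (reduce it to p XOR X).
  3: 3 XOR 9 = 10 ≥ 3 — no move.
  11: 11 XOR 9 = 2 < 11 — winning move (to 2).
  1: 1 XOR 9 = 8 ≥ 1 — no move.
That gives 1 winning move.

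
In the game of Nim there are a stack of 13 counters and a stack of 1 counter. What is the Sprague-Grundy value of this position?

Write each in binary and XOR column by column:
  1101  (13)
  0001  (1)
  ----
  1100  (12)

12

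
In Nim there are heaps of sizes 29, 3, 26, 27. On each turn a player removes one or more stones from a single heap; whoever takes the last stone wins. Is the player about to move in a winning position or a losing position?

Nim-sum: 29 ^ 3 ^ 26 ^ 27 = 31.
The nim-sum is 31 ≠ 0, so this is an N-position: the player to move can win.

Winning position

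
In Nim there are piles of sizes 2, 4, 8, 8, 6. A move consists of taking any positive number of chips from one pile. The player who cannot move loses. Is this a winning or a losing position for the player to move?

In binary:
  0010  (2)
  0100  (4)
  1000  (8)
  1000  (8)
  0110  (6)
  ----
  0000  (0)
The nim-sum is 0, so this is a P-position: the player to move is in a losing position under optimal play.

Losing position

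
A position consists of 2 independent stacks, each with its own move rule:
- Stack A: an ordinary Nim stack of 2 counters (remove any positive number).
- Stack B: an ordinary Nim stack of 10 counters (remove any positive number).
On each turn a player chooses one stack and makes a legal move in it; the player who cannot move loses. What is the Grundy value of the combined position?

Stack A is a plain Nim stack of size 2, so its Grundy value is 2.
Stack B is a plain Nim stack of size 10, so its Grundy value is 10.
By the Sprague-Grundy theorem, the Grundy value of a sum of independent games is the XOR of the component values.
Combined value = 2 ⊕ 10 = 8.

8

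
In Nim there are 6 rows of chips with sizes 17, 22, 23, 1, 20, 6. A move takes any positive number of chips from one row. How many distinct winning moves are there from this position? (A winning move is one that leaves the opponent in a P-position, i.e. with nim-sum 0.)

3

Nim-sum: 17 ⊕ 22 ⊕ 23 ⊕ 1 ⊕ 20 ⊕ 6 = 3.
The overall nim-sum is X = 3. A row of size p has a winning move iff p XOR X < p (reduce it to p XOR X).
  17: 17 XOR 3 = 18 ≥ 17 — no move.
  22: 22 XOR 3 = 21 < 22 — winning move (to 21).
  23: 23 XOR 3 = 20 < 23 — winning move (to 20).
  1: 1 XOR 3 = 2 ≥ 1 — no move.
  20: 20 XOR 3 = 23 ≥ 20 — no move.
  6: 6 XOR 3 = 5 < 6 — winning move (to 5).
That gives 3 winning moves.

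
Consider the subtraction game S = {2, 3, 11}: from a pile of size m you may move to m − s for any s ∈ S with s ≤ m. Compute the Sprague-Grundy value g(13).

Build the Grundy sequence with g(k) = mex{g(k−s) : s ∈ {2, 3, 11}, s ≤ k}:
k:     0  1  2  3  4  5  6  7  8  9 10 11 12 13
g(k):  0  0  1  1  2  0  0  1  1  2  0  3  1  2
So g(13) = 2.

2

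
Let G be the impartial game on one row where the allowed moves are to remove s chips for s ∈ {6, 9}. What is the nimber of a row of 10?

1

Grundy values for subtraction set {6, 9}:
g(0) = mex{} = 0
g(1) = mex{} = 0
g(2) = mex{} = 0
g(3) = mex{} = 0
g(4) = mex{} = 0
g(5) = mex{} = 0
g(6) = mex{0} = 1
g(7) = mex{0} = 1
g(8) = mex{0} = 1
g(9) = mex{0} = 1
g(10) = mex{0} = 1
So g(10) = 1.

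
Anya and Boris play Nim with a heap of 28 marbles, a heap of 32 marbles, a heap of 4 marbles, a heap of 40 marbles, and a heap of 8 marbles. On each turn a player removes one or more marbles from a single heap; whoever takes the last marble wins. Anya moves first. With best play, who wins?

Nim-sum: 28 ^ 32 ^ 4 ^ 40 ^ 8 = 24.
The nim-sum is 24 ≠ 0, so this is an N-position: the player to move can win; Anya has a winning move.

Anya wins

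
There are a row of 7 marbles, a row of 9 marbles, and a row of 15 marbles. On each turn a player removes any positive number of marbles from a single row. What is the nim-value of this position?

1

In binary:
  0111  (7)
  1001  (9)
  1111  (15)
  ----
  0001  (1)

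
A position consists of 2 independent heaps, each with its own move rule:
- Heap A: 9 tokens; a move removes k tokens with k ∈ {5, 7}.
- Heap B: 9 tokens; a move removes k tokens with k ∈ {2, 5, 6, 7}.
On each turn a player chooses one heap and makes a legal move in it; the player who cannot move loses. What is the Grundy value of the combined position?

Build the Grundy sequence for heap A with g(k) = mex{g(k−s) : s ∈ {5, 7}, s ≤ k}:
k:     0  1  2  3  4  5  6  7  8  9
g(k):  0  0  0  0  0  1  1  1  1  1
So g(9) = 1.
Build the Grundy sequence for heap B with g(k) = mex{g(k−s) : s ∈ {2, 5, 6, 7}, s ≤ k}:
g(0) = mex{} = 0
g(1) = mex{} = 0
g(2) = mex{0} = 1
g(3) = mex{0} = 1
g(4) = mex{1} = 0
g(5) = mex{0,1} = 2
g(6) = mex{0} = 1
g(7) = mex{0,1,2} = 3
g(8) = mex{0,1} = 2
g(9) = mex{0,1,3} = 2
So g(9) = 2.
The value of a disjunctive sum is the nim-sum of the parts.
Combined value = 1 XOR 2 = 3.

3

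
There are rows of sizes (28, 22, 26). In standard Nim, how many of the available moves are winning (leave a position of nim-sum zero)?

3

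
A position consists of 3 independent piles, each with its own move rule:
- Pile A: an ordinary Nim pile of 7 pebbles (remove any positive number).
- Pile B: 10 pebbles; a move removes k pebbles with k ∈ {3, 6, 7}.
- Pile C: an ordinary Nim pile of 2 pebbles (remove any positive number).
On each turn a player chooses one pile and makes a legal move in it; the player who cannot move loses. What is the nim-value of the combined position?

5

Pile A is a plain Nim pile of size 7, so its Grundy value is 7.
For pile B, compute g(0), g(1), … with moves {3, 6, 7}:
k:     0  1  2  3  4  5  6  7  8  9 10
g(k):  0  0  0  1  1  1  2  2  2  3  0
So g(10) = 0.
Pile C is a plain Nim pile of size 2, so its Grundy value is 2.
The value of a disjunctive sum is the nim-sum of the parts.
Combined value = 7 ⊕ 0 ⊕ 2 = 5.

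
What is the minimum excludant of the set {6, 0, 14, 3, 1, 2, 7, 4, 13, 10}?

5

The values 0, 1, 2, 3, 4 are all present; 5 is the first non-negative integer missing from the set.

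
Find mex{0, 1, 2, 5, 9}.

3

The values 0, 1, 2 are all present; 3 is the first non-negative integer missing from the set.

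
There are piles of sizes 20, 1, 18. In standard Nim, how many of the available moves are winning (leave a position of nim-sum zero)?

1

Nim-sum: 20 XOR 1 XOR 18 = 7.
The overall nim-sum is X = 7. A pile of size p has a winning move iff p XOR X < p (reduce it to p XOR X).
  20: 20 XOR 7 = 19 < 20 — winning move (to 19).
  1: 1 XOR 7 = 6 ≥ 1 — no move.
  18: 18 XOR 7 = 21 ≥ 18 — no move.
That gives 1 winning move.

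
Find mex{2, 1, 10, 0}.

3

The values 0, 1, 2 are all present; 3 is the first non-negative integer missing from the set.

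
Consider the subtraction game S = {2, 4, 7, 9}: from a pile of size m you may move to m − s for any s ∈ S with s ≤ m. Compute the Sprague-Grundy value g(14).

1

Build the Grundy sequence with g(k) = mex{g(k−s) : s ∈ {2, 4, 7, 9}, s ≤ k}:
g(0) = mex{} = 0
g(1) = mex{} = 0
g(2) = mex{0} = 1
g(3) = mex{0} = 1
g(4) = mex{0,1} = 2
g(5) = mex{0,1} = 2
g(6) = mex{1,2} = 0
g(7) = mex{0,1,2} = 3
g(8) = mex{0,2} = 1
g(9) = mex{0,1,2,3} = 4
g(10) = mex{0,1} = 2
g(11) = mex{1,2,3,4} = 0
g(12) = mex{1,2} = 0
g(13) = mex{0,2,4} = 1
g(14) = mex{0,2,3} = 1
So g(14) = 1.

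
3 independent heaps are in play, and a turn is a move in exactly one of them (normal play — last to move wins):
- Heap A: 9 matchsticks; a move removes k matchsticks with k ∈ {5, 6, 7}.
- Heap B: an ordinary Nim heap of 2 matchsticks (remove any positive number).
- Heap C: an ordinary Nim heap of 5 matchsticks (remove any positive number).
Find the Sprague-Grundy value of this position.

6

Build the Grundy sequence for heap A with g(k) = mex{g(k−s) : s ∈ {5, 6, 7}, s ≤ k}:
k:     0  1  2  3  4  5  6  7  8  9
g(k):  0  0  0  0  0  1  1  1  1  1
So g(9) = 1.
Heap B is a plain Nim heap of size 2, so its Grundy value is 2.
Heap C is a plain Nim heap of size 5, so its Grundy value is 5.
By the Sprague-Grundy theorem, the Grundy value of a sum of independent games is the XOR of the component values.
Combined value = 1 XOR 2 XOR 5 = 6.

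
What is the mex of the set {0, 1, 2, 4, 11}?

3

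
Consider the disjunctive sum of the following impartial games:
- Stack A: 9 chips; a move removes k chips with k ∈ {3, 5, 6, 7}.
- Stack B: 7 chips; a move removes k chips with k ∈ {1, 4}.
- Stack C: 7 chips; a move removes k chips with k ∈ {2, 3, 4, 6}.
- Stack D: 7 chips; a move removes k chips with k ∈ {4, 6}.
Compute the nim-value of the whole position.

Grundy values for stack A (subtraction set {3, 5, 6, 7}):
g(0) = mex{} = 0
g(1) = mex{} = 0
g(2) = mex{} = 0
g(3) = mex{0} = 1
g(4) = mex{0} = 1
g(5) = mex{0} = 1
g(6) = mex{0,1} = 2
g(7) = mex{0,1} = 2
g(8) = mex{0,1} = 2
g(9) = mex{0,1,2} = 3
So g(9) = 3.
For stack B, compute g(0), g(1), … with moves {1, 4}:
g(0) = mex{} = 0
g(1) = mex{0} = 1
g(2) = mex{1} = 0
g(3) = mex{0} = 1
g(4) = mex{0,1} = 2
g(5) = mex{1,2} = 0
g(6) = mex{0} = 1
g(7) = mex{1} = 0
So g(7) = 0.
Build the Grundy sequence for stack C with g(k) = mex{g(k−s) : s ∈ {2, 3, 4, 6}, s ≤ k}:
k:     0  1  2  3  4  5  6  7
g(k):  0  0  1  1  2  2  3  3
So g(7) = 3.
Grundy values for stack D (subtraction set {4, 6}):
g(0) = mex{} = 0
g(1) = mex{} = 0
g(2) = mex{} = 0
g(3) = mex{} = 0
g(4) = mex{0} = 1
g(5) = mex{0} = 1
g(6) = mex{0} = 1
g(7) = mex{0} = 1
So g(7) = 1.
The value of a disjunctive sum is the nim-sum of the parts.
Combined value = 3 XOR 0 XOR 3 XOR 1 = 1.

1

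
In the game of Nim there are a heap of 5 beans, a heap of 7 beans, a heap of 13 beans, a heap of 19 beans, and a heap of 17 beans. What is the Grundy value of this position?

Bitwise XOR of the heap sizes:
  00101  (5)
  00111  (7)
  01101  (13)
  10011  (19)
  10001  (17)
  -----
  01101  (13)

13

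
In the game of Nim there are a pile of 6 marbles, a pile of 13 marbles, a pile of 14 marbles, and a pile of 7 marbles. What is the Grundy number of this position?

2

Compute the nim-sum pairwise:
6 ⊕ 13 = 11
11 ⊕ 14 = 5
5 ⊕ 7 = 2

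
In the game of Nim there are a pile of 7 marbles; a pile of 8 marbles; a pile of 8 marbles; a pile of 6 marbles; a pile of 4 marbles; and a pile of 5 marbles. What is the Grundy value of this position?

0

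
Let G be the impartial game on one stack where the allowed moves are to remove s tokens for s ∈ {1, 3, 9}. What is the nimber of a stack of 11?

1

Grundy values for subtraction set {1, 3, 9}:
g(0) = mex{} = 0
g(1) = mex{0} = 1
g(2) = mex{1} = 0
g(3) = mex{0} = 1
g(4) = mex{1} = 0
g(5) = mex{0} = 1
g(6) = mex{1} = 0
g(7) = mex{0} = 1
g(8) = mex{1} = 0
g(9) = mex{0} = 1
g(10) = mex{1} = 0
g(11) = mex{0} = 1
So g(11) = 1.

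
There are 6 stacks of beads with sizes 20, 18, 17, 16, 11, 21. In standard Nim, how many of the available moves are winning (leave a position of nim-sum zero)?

Bitwise XOR of the heap sizes:
  10100  (20)
  10010  (18)
  10001  (17)
  10000  (16)
  01011  (11)
  10101  (21)
  -----
  11001  (25)
The overall nim-sum is X = 25. A stack of size p has a winning move iff p XOR X < p (reduce it to p XOR X).
  20: 20 XOR 25 = 13 < 20 — winning move (to 13).
  18: 18 XOR 25 = 11 < 18 — winning move (to 11).
  17: 17 XOR 25 = 8 < 17 — winning move (to 8).
  16: 16 XOR 25 = 9 < 16 — winning move (to 9).
  11: 11 XOR 25 = 18 ≥ 11 — no move.
  21: 21 XOR 25 = 12 < 21 — winning move (to 12).
That gives 5 winning moves.

5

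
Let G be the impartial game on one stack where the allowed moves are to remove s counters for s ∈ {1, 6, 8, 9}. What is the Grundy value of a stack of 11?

2

Compute g(0), g(1), … for moves {1, 6, 8, 9}:
g(0) = mex{} = 0
g(1) = mex{0} = 1
g(2) = mex{1} = 0
g(3) = mex{0} = 1
g(4) = mex{1} = 0
g(5) = mex{0} = 1
g(6) = mex{0,1} = 2
g(7) = mex{1,2} = 0
g(8) = mex{0} = 1
g(9) = mex{0,1} = 2
g(10) = mex{0,1,2} = 3
g(11) = mex{0,1,3} = 2
So g(11) = 2.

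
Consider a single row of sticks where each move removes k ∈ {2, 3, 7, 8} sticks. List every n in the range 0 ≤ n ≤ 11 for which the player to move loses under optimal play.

0, 1, 5, 6, 10, 11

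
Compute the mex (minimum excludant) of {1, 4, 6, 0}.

The values 0, 1 are all present; 2 is the first non-negative integer missing from the set.

2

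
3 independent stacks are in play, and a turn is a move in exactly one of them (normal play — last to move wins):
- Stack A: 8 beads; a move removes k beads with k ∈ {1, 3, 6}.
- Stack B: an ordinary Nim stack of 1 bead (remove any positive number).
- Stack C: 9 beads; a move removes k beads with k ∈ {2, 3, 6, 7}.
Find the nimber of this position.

3

Grundy values for stack A (subtraction set {1, 3, 6}):
k:     0  1  2  3  4  5  6  7  8
g(k):  0  1  0  1  0  1  2  3  2
So g(8) = 2.
Stack B is a plain Nim stack of size 1, so its Grundy value is 1.
Grundy values for stack C (subtraction set {2, 3, 6, 7}):
k:     0  1  2  3  4  5  6  7  8  9
g(k):  0  0  1  1  2  0  3  1  2  0
So g(9) = 0.
The value of a disjunctive sum is the nim-sum of the parts.
Combined value = 2 ⊕ 1 ⊕ 0 = 3.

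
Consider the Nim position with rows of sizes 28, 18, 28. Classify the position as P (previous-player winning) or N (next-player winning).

N-position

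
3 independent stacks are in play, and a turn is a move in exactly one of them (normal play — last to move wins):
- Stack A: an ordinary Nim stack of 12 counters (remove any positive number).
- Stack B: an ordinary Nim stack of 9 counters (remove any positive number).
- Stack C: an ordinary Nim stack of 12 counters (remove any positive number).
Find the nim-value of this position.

Stack A is a plain Nim stack of size 12, so its Grundy value is 12.
Stack B is a plain Nim stack of size 9, so its Grundy value is 9.
Stack C is a plain Nim stack of size 12, so its Grundy value is 12.
By the Sprague-Grundy theorem, the Grundy value of a sum of independent games is the XOR of the component values.
Combined value = 12 XOR 9 XOR 12 = 9.

9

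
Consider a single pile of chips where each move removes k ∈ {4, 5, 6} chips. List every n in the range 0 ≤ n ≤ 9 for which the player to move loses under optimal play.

0, 1, 2, 3

Build the Grundy sequence with g(k) = mex{g(k−s) : s ∈ {4, 5, 6}, s ≤ k}:
k:     0  1  2  3  4  5  6  7  8  9
g(k):  0  0  0  0  1  1  1  1  2  2
The P-positions (g = 0) in 0..9 are 0, 1, 2, 3.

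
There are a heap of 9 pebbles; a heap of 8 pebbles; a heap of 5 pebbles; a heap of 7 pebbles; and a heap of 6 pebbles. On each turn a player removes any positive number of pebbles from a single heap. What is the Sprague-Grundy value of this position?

5

In binary:
  1001  (9)
  1000  (8)
  0101  (5)
  0111  (7)
  0110  (6)
  ----
  0101  (5)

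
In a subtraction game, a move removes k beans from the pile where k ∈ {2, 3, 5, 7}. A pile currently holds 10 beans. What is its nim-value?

0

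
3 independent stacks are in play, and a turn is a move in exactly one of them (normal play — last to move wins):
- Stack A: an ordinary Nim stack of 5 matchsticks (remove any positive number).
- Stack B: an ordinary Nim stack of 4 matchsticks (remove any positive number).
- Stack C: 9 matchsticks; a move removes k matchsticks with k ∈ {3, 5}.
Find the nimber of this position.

1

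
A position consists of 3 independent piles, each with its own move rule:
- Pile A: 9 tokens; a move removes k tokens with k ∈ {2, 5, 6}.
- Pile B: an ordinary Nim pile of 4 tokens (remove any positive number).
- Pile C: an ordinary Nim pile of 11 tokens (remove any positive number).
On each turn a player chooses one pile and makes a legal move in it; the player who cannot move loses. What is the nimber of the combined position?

Build the Grundy sequence for pile A with g(k) = mex{g(k−s) : s ∈ {2, 5, 6}, s ≤ k}:
g(0) = mex{} = 0
g(1) = mex{} = 0
g(2) = mex{0} = 1
g(3) = mex{0} = 1
g(4) = mex{1} = 0
g(5) = mex{0,1} = 2
g(6) = mex{0} = 1
g(7) = mex{0,1,2} = 3
g(8) = mex{1} = 0
g(9) = mex{0,1,3} = 2
So g(9) = 2.
Pile B is a plain Nim pile of size 4, so its Grundy value is 4.
Pile C is a plain Nim pile of size 11, so its Grundy value is 11.
The value of a disjunctive sum is the nim-sum of the parts.
Combined value = 2 ⊕ 4 ⊕ 11 = 13.

13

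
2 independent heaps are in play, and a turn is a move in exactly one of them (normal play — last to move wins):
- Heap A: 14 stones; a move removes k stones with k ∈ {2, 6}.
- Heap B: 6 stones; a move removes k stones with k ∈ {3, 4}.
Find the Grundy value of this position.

3

Build the Grundy sequence for heap A with g(k) = mex{g(k−s) : s ∈ {2, 6}, s ≤ k}:
g(0) = mex{} = 0
g(1) = mex{} = 0
g(2) = mex{0} = 1
g(3) = mex{0} = 1
g(4) = mex{1} = 0
g(5) = mex{1} = 0
g(6) = mex{0} = 1
g(7) = mex{0} = 1
g(8) = mex{1} = 0
g(9) = mex{1} = 0
g(10) = mex{0} = 1
g(11) = mex{0} = 1
g(12) = mex{1} = 0
g(13) = mex{1} = 0
g(14) = mex{0} = 1
So g(14) = 1.
For heap B, compute g(0), g(1), … with moves {3, 4}:
k:     0  1  2  3  4  5  6
g(k):  0  0  0  1  1  1  2
So g(6) = 2.
By the Sprague-Grundy theorem, the Grundy value of a sum of independent games is the XOR of the component values.
Combined value = 1 ⊕ 2 = 3.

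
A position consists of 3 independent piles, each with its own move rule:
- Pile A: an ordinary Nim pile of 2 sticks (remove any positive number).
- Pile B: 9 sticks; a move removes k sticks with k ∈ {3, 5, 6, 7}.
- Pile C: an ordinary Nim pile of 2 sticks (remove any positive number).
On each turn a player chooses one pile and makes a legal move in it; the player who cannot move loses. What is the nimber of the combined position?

Pile A is a plain Nim pile of size 2, so its Grundy value is 2.
Build the Grundy sequence for pile B with g(k) = mex{g(k−s) : s ∈ {3, 5, 6, 7}, s ≤ k}:
g(0) = mex{} = 0
g(1) = mex{} = 0
g(2) = mex{} = 0
g(3) = mex{0} = 1
g(4) = mex{0} = 1
g(5) = mex{0} = 1
g(6) = mex{0,1} = 2
g(7) = mex{0,1} = 2
g(8) = mex{0,1} = 2
g(9) = mex{0,1,2} = 3
So g(9) = 3.
Pile C is a plain Nim pile of size 2, so its Grundy value is 2.
The value of a disjunctive sum is the nim-sum of the parts.
Combined value = 2 ⊕ 3 ⊕ 2 = 3.

3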